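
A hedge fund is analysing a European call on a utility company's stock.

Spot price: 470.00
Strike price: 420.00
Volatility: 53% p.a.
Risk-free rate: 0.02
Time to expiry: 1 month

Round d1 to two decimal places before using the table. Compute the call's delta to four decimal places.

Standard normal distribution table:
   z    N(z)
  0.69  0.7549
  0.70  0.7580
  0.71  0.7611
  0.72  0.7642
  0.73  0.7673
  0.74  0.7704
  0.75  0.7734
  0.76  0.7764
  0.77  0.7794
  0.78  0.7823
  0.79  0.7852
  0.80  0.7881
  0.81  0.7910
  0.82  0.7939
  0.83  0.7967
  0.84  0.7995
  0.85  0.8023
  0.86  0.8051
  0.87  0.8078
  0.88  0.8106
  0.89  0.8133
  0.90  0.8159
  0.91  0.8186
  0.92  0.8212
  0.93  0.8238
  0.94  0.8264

0.7939

σ√T = 0.53 × 0.2887 = 0.1530
d₁ = [ln(470/420) + (0.02 + 0.53²/2)·0.08333] / 0.1530 = [0.1125 + 0.0134] / 0.1530 = 0.8226 which rounds to 0.82
N(d₁) = N(0.82) = 0.7939
Δ_call = N(d₁) = 0.7939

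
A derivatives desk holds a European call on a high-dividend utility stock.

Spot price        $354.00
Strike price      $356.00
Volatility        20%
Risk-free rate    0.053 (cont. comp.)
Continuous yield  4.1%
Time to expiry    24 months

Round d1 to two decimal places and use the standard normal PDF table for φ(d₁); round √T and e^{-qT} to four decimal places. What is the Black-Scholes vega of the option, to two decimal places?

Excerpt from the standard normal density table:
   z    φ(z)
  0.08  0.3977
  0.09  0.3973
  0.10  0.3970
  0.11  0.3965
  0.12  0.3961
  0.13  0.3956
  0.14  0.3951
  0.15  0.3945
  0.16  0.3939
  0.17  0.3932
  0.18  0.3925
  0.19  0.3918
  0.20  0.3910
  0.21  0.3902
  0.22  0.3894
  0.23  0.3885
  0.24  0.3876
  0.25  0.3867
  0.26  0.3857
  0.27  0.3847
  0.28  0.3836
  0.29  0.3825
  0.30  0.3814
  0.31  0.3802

179.97

T = 2;  σ√T = 0.2828
ln(S/K) + (r − q + σ²/2)T = ln(354/356) + (0.053 − 0.041 + 0.2²/2)·2 = -0.0056 + 0.0640 = 0.0584
d₁ = 0.0584 / 0.2828 = 0.2064 → 0.21
√T = √2 = 1.4142
φ(d₁) = φ(0.21) = 0.3902
exp(−qT) = exp(−0.041·2) = 0.9213
vega = S·exp(−qT)·φ(d₁)·√T = 354·0.9213·0.3902·1.4142 = 179.9710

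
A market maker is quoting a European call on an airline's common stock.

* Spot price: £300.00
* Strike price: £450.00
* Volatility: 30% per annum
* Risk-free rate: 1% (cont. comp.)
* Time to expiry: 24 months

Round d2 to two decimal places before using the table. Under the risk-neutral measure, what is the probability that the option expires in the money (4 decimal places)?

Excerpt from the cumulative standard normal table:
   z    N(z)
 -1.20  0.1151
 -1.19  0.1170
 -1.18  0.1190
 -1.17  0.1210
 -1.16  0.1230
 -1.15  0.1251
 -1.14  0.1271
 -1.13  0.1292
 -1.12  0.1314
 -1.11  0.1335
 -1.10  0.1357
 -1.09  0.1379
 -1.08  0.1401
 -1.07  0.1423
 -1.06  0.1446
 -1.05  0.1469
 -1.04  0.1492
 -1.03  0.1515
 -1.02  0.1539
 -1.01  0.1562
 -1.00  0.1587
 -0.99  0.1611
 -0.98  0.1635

0.1314

σ√T = 0.3 × 1.4142 = 0.4243
d₁ = [ln(300/450) + (0.01 + 0.3²/2)·2] / 0.4243 = [-0.4055 + 0.1100] / 0.4243 = -0.6964 → -0.70
d₂ = d₁ − σ√T = -0.6964 − 0.4243 = -1.1207 → -1.12
Risk-neutral Pr[S_T > K] = N(d₂) = N(-1.12) = 0.1314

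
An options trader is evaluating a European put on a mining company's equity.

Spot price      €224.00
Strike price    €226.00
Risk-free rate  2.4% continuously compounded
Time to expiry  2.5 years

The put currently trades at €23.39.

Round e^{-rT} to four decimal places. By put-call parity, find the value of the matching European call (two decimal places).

€34.54

e^(−rT) = e^(−0.024·2.5) = 0.9418
Put-call parity: C − P = S − K·e^(−rT) = 224 − 226·0.9418 = 224 − 212.8468 = 11.1532
C = P + (C − P) = 23.39 + (11.1532) = 34.5432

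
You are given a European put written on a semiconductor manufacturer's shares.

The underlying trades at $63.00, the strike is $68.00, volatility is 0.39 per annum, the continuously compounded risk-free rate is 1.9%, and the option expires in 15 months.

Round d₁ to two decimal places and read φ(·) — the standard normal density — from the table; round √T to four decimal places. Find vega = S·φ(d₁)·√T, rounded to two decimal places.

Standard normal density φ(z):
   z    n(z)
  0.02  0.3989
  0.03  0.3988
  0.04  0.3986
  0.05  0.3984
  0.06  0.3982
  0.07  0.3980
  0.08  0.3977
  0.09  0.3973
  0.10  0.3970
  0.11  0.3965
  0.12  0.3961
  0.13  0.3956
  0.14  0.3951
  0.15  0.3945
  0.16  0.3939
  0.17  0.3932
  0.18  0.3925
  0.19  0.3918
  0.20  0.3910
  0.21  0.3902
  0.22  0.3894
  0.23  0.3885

σ√T = 0.39 × 1.1180 = 0.4360
d₁ = [ln(63/68) + (0.019 + 0.39²/2)·1.25] / 0.4360 = [-0.0764 + 0.1188] / 0.4360 = 0.0973 → 0.10
√T = √1.25 = 1.1180
φ(d₁) = φ(0.10) = 0.3970
vega = S·φ(d₁)·√T = 63·0.3970·1.1180 = 27.9623

27.96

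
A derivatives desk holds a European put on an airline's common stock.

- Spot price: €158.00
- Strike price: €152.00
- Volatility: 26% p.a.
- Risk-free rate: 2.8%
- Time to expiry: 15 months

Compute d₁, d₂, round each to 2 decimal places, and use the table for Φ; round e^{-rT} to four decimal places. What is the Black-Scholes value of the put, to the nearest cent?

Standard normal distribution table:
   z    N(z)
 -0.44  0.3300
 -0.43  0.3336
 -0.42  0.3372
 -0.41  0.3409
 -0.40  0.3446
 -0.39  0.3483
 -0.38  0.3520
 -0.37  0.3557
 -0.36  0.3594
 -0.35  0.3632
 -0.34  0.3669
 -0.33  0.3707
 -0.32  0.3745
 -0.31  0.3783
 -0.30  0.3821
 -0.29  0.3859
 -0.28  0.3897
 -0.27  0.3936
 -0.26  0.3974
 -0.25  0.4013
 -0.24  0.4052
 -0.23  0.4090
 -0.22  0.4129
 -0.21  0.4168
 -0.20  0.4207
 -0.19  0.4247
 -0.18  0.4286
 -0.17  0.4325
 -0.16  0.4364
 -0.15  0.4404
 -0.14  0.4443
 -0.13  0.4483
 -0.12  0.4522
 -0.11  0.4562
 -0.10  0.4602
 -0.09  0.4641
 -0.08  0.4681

€12.51

σ√T = 0.26 × 1.1180 = 0.2907
ln(S/K) + (r + σ²/2)T = ln(158/152) + (0.028 + 0.26²/2)·1.25 = 0.0387 + 0.0773 = 0.1160
d₁ = 0.1160 / 0.2907 = 0.3989 ⇒ 0.40
d₂ = d₁ − σ√T = 0.3989 − 0.2907 = 0.1082 ⇒ 0.11
exp(−rT) = exp(−0.028·1.25) = 0.9656
N(−d₂) = N(-0.11) = 0.4562;  N(−d₁) = N(-0.40) = 0.3446
P = 152·0.9656·0.4562 − 158·0.3446 = 66.9570 − 54.4468 = 12.5102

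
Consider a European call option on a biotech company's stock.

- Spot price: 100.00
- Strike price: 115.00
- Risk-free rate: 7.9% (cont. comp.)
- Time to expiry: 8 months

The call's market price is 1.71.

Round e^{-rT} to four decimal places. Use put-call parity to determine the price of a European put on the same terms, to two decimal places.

10.81

e^(−rT) = e^(−0.079·0.6667) = 0.9487
Put-call parity: C − P = S − K·e^(−rT) = 100 − 115·0.9487 = 100 − 109.1005 = -9.1005
P = C − (C − P) = 1.71 − (-9.1005) = 10.8105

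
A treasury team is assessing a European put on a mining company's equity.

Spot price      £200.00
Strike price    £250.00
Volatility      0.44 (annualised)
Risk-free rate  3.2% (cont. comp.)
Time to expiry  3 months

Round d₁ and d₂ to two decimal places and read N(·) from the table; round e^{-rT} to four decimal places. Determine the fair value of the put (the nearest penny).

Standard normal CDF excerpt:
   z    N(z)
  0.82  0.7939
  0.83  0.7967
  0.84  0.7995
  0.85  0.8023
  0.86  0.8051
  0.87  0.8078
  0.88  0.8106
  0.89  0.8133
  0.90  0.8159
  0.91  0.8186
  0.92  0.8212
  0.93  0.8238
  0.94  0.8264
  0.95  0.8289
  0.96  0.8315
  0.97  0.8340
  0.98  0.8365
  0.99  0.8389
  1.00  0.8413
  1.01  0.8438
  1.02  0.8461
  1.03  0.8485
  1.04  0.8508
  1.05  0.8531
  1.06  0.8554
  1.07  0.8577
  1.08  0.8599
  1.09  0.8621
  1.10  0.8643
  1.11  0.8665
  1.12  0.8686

σ√T = 0.44 × 0.5000 = 0.2200
d₁ = [ln(200/250) + (0.032 + 0.44²/2)·0.25] / 0.2200 = [-0.2231 + 0.0322] / 0.2200 = -0.8679 which rounds to -0.87
d₂ = d₁ − σ√T = -0.8679 − 0.2200 = -1.0879 which rounds to -1.09
exp(−rT) = exp(−0.032·0.25) = 0.9920
P = 250·0.9920·N(1.09) − 200·N(0.87) = 250·0.9920·0.8621 − 200·0.8078 = 213.8008 − 161.5600 = 52.2408

£52.24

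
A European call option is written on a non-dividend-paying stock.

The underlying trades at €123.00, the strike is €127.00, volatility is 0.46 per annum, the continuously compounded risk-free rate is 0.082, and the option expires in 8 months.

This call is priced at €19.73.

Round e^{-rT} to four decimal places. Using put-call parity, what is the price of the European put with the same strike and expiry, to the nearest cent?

€16.97

e^(−rT) = e^(−0.082·0.6667) = 0.9468
Put-call parity: C − P = S − K·e^(−rT) = 123 − 127·0.9468 = 123 − 120.2436 = 2.7564
P = C − (C − P) = 19.73 − (2.7564) = 16.9736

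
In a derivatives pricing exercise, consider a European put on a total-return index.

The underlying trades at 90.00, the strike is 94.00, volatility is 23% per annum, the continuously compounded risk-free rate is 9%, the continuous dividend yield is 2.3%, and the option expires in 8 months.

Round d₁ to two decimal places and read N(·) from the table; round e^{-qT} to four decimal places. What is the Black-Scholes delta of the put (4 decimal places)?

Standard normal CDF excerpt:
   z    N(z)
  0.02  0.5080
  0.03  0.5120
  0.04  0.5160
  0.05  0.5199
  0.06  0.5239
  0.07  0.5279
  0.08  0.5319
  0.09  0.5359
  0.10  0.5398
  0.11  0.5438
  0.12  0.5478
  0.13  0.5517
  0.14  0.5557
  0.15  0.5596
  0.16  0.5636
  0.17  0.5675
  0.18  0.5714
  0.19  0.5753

-0.4532

T = 0.6667;  σ√T = 0.1878
d₁ = [ln(90/94) + (0.09 − 0.023 + 0.23²/2)·0.6667] / 0.1878 = [-0.0435 + 0.0623] / 0.1878 = 0.1002 ⇒ 0.10
N(d₁) = N(0.10) = 0.5398
Δ_put = e^(−qT)·(N(d₁) − 1) = 0.9848·(0.5398 − 1) = -0.4532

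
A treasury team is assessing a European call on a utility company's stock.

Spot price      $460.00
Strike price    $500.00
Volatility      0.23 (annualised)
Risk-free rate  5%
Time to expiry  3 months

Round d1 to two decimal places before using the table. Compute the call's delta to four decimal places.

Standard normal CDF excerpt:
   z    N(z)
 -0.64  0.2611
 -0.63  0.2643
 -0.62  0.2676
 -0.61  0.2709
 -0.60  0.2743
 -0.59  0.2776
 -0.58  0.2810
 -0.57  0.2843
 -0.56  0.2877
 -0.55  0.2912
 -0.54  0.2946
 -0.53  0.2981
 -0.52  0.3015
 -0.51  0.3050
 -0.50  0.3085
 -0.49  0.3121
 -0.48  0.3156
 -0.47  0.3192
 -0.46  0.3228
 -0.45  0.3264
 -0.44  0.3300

T = 0.25;  σ√T = 0.1150
d₁ = [ln(460/500) + (0.05 + 0.23²/2)·0.25] / 0.1150 = [-0.0834 + 0.0191] / 0.1150 = -0.5589 ≈ -0.56
N(d₁) = N(-0.56) = 0.2877
Δ_call = N(d₁) = 0.2877

0.2877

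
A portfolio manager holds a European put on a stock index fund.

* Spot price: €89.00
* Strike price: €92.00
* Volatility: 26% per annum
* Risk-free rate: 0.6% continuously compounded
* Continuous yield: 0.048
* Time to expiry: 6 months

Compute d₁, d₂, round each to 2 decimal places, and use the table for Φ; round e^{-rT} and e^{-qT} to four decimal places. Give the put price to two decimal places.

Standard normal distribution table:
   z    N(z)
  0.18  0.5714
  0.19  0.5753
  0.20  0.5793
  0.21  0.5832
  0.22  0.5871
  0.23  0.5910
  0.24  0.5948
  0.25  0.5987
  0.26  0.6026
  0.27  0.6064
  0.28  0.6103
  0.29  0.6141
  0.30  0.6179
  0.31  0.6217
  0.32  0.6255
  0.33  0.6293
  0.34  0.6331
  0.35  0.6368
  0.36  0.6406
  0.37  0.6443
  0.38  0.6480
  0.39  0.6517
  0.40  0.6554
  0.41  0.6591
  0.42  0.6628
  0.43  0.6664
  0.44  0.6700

T = 0.5;  σ√T = 0.1838
d₁ = [ln(89/92) + (0.006 − 0.048 + 0.26²/2)·0.5] / 0.1838 = [-0.0332 − 0.0041] / 0.1838 = -0.2026 ≈ -0.20
d₂ = d₁ − σ√T = -0.2026 − 0.1838 = -0.3865 ≈ -0.39
e^(−qT) = e^(−0.048·0.5) = 0.9763;  e^(−rT) = e^(−0.006·0.5) = 0.9970
N(−d₂) = N(0.39) = 0.6517;  N(−d₁) = N(0.20) = 0.5793
P = 92·0.9970·0.6517 − 89·0.9763·0.5793 = 59.7765 − 50.3358 = 9.4407

€9.44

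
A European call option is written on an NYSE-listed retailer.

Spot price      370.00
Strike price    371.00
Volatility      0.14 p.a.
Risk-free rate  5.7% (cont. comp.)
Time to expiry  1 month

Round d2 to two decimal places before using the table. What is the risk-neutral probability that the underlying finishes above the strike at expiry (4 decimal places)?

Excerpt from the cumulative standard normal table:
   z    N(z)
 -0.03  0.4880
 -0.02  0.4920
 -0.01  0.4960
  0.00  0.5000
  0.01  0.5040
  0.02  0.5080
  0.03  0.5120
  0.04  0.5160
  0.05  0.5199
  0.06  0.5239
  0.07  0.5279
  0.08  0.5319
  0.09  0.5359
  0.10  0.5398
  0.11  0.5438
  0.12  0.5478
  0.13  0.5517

σ√T = 0.14·√0.08333 = 0.0404
ln(S/K) + (r + σ²/2)T = ln(370/371) + (0.057 + 0.14²/2)·0.08333 = -0.0027 + 0.0056 = 0.0029
d₁ = 0.0029 / 0.0404 = 0.0710 ≈ 0.07
d₂ = d₁ − σ√T = 0.0710 − 0.0404 = 0.0305 ≈ 0.03
Pr(exercise) under Q = N(d₂) = 0.5120

0.5120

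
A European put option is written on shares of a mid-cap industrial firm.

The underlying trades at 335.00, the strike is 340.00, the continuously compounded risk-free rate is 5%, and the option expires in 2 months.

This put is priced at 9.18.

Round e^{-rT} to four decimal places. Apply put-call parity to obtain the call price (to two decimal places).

e^(−rT) = e^(−0.05·0.1667) = 0.9917
Put-call parity: C − P = S − K·e^(−rT) = 335 − 340·0.9917 = 335 − 337.1780 = -2.1780
C = P + (C − P) = 9.18 + (-2.1780) = 7.0020

7.00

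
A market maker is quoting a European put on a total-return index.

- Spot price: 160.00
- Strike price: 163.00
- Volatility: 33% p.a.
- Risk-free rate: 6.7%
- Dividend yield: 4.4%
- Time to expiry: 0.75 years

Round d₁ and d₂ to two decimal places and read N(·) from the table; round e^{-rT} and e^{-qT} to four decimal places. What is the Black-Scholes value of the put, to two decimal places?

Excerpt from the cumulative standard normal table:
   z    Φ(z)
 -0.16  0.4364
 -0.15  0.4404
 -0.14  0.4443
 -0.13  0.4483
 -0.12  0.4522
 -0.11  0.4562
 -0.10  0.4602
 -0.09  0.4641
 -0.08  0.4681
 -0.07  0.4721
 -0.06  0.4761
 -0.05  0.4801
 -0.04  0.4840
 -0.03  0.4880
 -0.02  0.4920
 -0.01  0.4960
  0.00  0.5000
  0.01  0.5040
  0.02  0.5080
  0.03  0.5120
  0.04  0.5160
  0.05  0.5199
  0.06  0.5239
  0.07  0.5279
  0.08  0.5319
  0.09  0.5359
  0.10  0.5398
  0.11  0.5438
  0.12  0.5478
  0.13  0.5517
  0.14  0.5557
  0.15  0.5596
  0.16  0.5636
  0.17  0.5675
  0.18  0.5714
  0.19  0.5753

T = 0.75;  σ√T = 0.2858
d₁ = [ln(160/163) + (0.067 − 0.044 + 0.33²/2)·0.75] / 0.2858 = [-0.0186 + 0.0581] / 0.2858 = 0.1383 ⇒ 0.14
d₂ = d₁ − σ√T = 0.1383 − 0.2858 = -0.1475 ⇒ -0.15
e^(−qT) = e^(−0.044·0.75) = 0.9675;  e^(−rT) = e^(−0.067·0.75) = 0.9510
N(−d₂) = N(0.15) = 0.5596;  N(−d₁) = N(-0.14) = 0.4443
P = 163·0.9510·0.5596 − 160·0.9675·0.4443 = 86.7453 − 68.7776 = 17.9676

17.97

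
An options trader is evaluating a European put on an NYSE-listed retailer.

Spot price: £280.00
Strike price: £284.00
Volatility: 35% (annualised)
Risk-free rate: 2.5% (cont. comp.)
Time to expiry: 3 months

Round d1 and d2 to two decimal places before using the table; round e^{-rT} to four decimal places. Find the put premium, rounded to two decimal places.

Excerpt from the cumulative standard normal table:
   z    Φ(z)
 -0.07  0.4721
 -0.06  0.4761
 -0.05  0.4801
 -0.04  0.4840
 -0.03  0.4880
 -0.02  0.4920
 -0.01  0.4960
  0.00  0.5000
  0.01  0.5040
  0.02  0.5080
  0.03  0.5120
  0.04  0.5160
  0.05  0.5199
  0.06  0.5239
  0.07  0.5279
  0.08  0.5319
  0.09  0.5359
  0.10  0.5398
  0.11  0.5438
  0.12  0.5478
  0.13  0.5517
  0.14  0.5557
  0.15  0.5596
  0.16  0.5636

T = 0.25;  σ√T = 0.1750
d₁ = [ln(280/284) + (0.025 + 0.35²/2)·0.25] / 0.1750 = [-0.0142 + 0.0216] / 0.1750 = 0.0422 → 0.04
d₂ = d₁ − σ√T = 0.0422 − 0.1750 = -0.1328 → -0.13
e^(−rT) = e^(−0.025·0.25) = 0.9938
P = 284·0.9938·N(0.13) − 280·N(-0.04) = 284·0.9938·0.5517 − 280·0.4840 = 155.7114 − 135.5200 = 20.1914

£20.19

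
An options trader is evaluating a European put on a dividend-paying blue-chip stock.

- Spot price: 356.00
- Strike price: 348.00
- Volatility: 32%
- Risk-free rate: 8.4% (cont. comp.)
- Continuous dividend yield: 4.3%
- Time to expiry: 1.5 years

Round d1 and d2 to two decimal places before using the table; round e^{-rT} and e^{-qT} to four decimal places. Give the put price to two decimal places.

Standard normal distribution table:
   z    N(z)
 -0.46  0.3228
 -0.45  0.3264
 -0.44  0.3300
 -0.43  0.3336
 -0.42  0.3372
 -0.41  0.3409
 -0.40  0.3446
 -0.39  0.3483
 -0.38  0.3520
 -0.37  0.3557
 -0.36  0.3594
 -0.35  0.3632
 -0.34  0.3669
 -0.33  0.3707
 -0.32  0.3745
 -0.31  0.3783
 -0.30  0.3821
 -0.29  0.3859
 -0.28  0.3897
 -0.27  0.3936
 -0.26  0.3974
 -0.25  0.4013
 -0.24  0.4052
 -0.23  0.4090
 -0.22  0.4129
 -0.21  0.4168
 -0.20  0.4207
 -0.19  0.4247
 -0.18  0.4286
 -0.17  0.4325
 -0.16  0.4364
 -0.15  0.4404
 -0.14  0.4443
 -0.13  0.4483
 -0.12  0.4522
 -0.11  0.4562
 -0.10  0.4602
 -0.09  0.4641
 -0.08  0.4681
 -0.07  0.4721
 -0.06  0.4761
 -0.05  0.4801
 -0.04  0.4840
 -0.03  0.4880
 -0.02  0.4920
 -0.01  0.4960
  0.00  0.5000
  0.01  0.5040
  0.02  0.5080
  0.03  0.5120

37.17

σ√T = 0.32 × 1.2247 = 0.3919
d₁ = [ln(356/348) + (0.084 − 0.043 + 0.32²/2)·1.5] / 0.3919 = [0.0227 + 0.1383] / 0.3919 = 0.4109 which rounds to 0.41
d₂ = d₁ − σ√T = 0.4109 − 0.3919 = 0.0190 which rounds to 0.02
exp(−qT) = exp(−0.043·1.5) = 0.9375;  exp(−rT) = exp(−0.084·1.5) = 0.8816
N(−d₂) = N(-0.02) = 0.4920;  N(−d₁) = N(-0.41) = 0.3409
P = 348·0.8816·0.4920 − 356·0.9375·0.3409 = 150.9440 − 113.7754 = 37.1687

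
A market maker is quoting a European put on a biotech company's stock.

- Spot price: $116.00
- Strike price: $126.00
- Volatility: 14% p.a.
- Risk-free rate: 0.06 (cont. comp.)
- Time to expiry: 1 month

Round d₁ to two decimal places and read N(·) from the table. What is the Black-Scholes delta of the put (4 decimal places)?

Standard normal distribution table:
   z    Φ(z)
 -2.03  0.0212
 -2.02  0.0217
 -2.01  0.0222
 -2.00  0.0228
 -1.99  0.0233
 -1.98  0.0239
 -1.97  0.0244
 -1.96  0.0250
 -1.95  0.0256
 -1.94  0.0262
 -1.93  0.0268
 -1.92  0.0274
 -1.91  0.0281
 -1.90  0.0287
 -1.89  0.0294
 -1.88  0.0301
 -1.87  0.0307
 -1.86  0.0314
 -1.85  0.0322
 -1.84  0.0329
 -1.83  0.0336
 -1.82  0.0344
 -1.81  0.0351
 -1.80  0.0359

-0.9713

T = 0.08333;  σ√T = 0.0404
d₁ = [ln(116/126) + (0.06 + 0.14²/2)·0.08333] / 0.0404 = [-0.0827 + 0.0058] / 0.0404 = -1.9022 ≈ -1.90
N(d₁) = N(-1.90) = 0.0287
Δ_put = N(d₁) − 1 = 0.0287 − 1 = -0.9713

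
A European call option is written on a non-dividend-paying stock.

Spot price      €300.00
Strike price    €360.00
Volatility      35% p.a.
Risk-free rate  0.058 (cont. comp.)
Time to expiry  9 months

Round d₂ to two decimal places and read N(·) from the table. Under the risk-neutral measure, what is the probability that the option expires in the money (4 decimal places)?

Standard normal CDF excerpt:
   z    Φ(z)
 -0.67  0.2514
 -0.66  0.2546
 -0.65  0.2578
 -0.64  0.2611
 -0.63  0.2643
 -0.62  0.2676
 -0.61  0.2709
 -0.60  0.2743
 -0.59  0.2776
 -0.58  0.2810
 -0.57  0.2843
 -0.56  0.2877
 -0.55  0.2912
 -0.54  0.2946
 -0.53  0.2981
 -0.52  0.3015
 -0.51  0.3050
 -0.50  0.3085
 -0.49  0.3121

0.2709

T = 0.75;  σ√T = 0.3031
d₁ = [ln(300/360) + (0.058 + ½·0.35²)·0.75] / (σ√T) = (-0.1823 + 0.0894) / 0.3031 = -0.3064 ≈ -0.31
d₂ = -0.3064 − 0.3031 = -0.6095 ≈ -0.61
Risk-neutral Pr[S_T > K] = N(d₂) = N(-0.61) = 0.2709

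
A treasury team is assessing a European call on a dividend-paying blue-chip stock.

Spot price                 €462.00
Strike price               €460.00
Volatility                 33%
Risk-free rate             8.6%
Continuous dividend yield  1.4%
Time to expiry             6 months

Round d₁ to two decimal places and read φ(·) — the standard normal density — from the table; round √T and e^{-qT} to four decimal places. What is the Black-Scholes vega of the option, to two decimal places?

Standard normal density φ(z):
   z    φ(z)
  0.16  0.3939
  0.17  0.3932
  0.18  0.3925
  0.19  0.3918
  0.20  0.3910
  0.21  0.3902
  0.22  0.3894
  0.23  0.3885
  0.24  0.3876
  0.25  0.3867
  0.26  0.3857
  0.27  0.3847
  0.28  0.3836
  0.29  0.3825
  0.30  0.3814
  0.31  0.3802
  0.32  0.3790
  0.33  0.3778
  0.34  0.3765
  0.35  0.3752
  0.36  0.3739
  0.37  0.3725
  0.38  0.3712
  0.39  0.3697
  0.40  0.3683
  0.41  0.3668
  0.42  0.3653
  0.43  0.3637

σ√T = 0.33 × 0.7071 = 0.2333
d₁ = [ln(462/460) + (0.086 − 0.014 + 0.33²/2)·0.5] / 0.2333 = [0.0043 + 0.0632] / 0.2333 = 0.2895 ≈ 0.29
√T = √0.5 = 0.7071
φ(d₁) = φ(0.29) = 0.3825
exp(−qT) = exp(−0.014·0.5) = 0.9930
vega = S·exp(−qT)·φ(d₁)·√T = 462·0.9930·0.3825·0.7071 = 124.0805
(Vega is the same for a European call and put with the same parameters.)

124.08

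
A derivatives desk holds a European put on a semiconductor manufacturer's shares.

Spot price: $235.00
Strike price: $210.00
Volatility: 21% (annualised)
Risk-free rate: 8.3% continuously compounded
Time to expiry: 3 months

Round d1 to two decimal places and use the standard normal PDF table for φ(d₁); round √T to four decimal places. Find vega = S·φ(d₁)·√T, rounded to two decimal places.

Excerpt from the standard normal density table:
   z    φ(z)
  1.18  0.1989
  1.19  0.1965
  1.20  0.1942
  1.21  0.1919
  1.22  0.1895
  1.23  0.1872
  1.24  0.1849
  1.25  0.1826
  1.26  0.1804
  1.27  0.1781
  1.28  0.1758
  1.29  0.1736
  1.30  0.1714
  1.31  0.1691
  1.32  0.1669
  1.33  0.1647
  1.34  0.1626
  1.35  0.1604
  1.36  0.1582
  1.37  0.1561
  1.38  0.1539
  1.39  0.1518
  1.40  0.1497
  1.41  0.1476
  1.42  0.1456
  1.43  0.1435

19.61

σ√T = 0.21 × 0.5000 = 0.1050
d₁ = [ln(235/210) + (0.083 + 0.21²/2)·0.25] / 0.1050 = [0.1125 + 0.0263] / 0.1050 = 1.3213 which rounds to 1.32
√T = √0.25 = 0.5000
φ(d₁) = φ(1.32) = 0.1669
vega = S·φ(d₁)·√T = 235·0.1669·0.5000 = 19.6107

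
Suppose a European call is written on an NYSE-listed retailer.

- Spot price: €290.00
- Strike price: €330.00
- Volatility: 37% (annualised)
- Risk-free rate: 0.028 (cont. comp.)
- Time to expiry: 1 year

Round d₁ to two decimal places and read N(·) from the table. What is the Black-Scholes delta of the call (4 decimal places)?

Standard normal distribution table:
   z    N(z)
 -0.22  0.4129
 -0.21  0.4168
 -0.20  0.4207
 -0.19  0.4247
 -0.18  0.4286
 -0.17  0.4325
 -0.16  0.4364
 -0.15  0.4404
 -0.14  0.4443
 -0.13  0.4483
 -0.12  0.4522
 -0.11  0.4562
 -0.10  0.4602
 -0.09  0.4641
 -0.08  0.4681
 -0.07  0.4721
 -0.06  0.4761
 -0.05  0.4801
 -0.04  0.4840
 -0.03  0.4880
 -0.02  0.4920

σ√T = 0.37 × 1.0000 = 0.3700
ln(S/K) + (r + σ²/2)T = ln(290/330) + (0.028 + 0.37²/2)·1 = -0.1292 + 0.0964 = -0.0328
d₁ = -0.0328 / 0.3700 = -0.0885 → -0.09
N(d₁) = N(-0.09) = 0.4641
Δ_call = N(d₁) = 0.4641

0.4641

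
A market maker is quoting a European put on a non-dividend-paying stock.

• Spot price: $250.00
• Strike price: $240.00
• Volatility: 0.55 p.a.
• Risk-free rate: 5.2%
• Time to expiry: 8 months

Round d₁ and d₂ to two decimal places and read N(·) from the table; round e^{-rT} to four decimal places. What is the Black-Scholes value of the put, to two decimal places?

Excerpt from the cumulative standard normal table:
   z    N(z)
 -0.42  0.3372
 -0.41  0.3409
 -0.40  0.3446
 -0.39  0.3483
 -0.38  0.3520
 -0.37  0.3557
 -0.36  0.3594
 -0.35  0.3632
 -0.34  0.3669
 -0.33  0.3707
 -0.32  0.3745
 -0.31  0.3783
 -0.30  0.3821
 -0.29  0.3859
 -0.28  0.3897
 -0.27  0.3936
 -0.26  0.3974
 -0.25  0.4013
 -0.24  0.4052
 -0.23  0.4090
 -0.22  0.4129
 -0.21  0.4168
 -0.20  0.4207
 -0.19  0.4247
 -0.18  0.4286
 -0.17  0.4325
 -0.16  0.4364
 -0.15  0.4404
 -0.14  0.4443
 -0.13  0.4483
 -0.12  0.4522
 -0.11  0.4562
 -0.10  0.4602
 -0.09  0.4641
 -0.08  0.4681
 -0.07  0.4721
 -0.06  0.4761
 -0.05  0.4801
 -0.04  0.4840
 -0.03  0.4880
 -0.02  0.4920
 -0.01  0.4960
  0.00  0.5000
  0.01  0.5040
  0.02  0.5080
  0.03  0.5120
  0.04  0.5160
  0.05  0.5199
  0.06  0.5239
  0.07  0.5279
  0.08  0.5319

$34.37

σ√T = 0.55 × 0.8165 = 0.4491
d₁ = [ln(250/240) + (0.052 + 0.55²/2)·0.6667] / 0.4491 = [0.0408 + 0.1355] / 0.4491 = 0.3926 ⇒ 0.39
d₂ = d₁ − σ√T = 0.3926 − 0.4491 = -0.0564 ⇒ -0.06
e^(−rT) = e^(−0.052·0.6667) = 0.9659
P = 240·0.9659·N(0.06) − 250·N(-0.39) = 240·0.9659·0.5239 − 250·0.3483 = 121.4484 − 87.0750 = 34.3734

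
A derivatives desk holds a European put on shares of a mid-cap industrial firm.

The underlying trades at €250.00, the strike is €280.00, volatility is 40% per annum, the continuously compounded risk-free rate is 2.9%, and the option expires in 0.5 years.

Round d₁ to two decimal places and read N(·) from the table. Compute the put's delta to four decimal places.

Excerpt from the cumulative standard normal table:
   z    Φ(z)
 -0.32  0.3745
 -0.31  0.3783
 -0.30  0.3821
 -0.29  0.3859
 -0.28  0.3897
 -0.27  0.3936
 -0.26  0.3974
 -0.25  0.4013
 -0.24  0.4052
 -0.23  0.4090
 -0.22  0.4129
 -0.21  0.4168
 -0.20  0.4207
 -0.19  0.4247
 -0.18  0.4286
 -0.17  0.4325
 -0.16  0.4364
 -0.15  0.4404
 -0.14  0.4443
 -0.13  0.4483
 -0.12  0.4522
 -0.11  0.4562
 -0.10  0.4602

σ√T = 0.4 × 0.7071 = 0.2828
d₁ = [ln(250/280) + (0.029 + ½·0.4²)·0.5] / (σ√T) = (-0.1133 + 0.0545) / 0.2828 = -0.2080 which rounds to -0.21
N(d₁) = N(-0.21) = 0.4168
Δ_put = N(d₁) − 1 = 0.4168 − 1 = -0.5832

-0.5832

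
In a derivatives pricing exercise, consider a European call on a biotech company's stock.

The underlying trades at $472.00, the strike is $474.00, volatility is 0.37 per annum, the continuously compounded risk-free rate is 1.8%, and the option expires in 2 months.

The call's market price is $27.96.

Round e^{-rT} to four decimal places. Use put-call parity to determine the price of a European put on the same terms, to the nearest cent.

$28.54

exp(−rT) = exp(−0.018·0.1667) = 0.9970
Put-call parity: C − P = S − K·e^(−rT) = 472 − 474·0.9970 = 472 − 472.5780 = -0.5780
P = C − (C − P) = 27.96 − (-0.5780) = 28.5380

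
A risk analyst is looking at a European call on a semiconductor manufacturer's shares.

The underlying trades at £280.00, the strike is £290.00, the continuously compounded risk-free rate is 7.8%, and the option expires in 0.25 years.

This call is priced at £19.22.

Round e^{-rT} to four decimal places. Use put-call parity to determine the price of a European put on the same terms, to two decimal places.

£23.62

exp(−rT) = exp(−0.078·0.25) = 0.9807
Put-call parity: C − P = S − K·e^(−rT) = 280 − 290·0.9807 = 280 − 284.4030 = -4.4030
P = C − (C − P) = 19.22 − (-4.4030) = 23.6230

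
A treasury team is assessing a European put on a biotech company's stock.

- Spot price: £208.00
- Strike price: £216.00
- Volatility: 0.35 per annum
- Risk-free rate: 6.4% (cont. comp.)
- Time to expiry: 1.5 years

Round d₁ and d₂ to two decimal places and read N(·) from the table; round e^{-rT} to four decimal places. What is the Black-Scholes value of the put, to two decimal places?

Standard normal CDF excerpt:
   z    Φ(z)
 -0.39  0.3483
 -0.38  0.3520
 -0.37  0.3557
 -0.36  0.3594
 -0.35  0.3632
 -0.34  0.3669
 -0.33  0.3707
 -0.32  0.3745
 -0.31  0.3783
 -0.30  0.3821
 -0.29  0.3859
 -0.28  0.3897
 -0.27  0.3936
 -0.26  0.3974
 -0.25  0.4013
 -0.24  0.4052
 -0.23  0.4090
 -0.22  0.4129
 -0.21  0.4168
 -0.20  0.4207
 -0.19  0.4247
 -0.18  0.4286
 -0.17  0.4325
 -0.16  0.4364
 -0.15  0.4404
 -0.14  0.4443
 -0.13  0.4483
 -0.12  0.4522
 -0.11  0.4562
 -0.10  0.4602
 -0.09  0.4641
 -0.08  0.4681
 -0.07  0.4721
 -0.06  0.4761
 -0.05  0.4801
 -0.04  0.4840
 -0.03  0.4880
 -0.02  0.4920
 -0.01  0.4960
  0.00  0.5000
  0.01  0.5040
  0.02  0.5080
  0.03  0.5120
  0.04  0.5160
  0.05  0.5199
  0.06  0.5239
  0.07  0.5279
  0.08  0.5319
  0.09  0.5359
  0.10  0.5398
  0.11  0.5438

σ√T = 0.35 × 1.2247 = 0.4287
ln(S/K) + (r + σ²/2)T = ln(208/216) + (0.064 + 0.35²/2)·1.5 = -0.0377 + 0.1879 = 0.1501
d₁ = 0.1501 / 0.4287 = 0.3502 which rounds to 0.35
d₂ = d₁ − σ√T = 0.3502 − 0.4287 = -0.0784 which rounds to -0.08
e^(−rT) = e^(−0.064·1.5) = 0.9085
N(−d₂) = N(0.08) = 0.5319;  N(−d₁) = N(-0.35) = 0.3632
P = 216·0.9085·0.5319 − 208·0.3632 = 104.3779 − 75.5456 = 28.8323

£28.83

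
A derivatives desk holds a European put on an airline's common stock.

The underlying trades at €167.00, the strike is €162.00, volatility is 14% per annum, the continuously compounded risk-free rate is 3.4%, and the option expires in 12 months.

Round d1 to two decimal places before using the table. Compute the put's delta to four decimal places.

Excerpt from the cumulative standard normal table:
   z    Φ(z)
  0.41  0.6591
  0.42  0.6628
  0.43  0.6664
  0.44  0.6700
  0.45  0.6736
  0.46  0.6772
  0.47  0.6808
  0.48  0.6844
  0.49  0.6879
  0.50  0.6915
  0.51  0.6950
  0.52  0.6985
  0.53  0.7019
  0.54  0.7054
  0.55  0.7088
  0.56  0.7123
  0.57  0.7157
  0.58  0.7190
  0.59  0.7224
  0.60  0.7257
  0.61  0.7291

-0.2981

σ√T = 0.14·√1 = 0.1400
ln(S/K) + (r + σ²/2)T = ln(167/162) + (0.034 + 0.14²/2)·1 = 0.0304 + 0.0438 = 0.0742
d₁ = 0.0742 / 0.1400 = 0.5300 ≈ 0.53
N(d₁) = N(0.53) = 0.7019
Δ_put = N(d₁) − 1 = 0.7019 − 1 = -0.2981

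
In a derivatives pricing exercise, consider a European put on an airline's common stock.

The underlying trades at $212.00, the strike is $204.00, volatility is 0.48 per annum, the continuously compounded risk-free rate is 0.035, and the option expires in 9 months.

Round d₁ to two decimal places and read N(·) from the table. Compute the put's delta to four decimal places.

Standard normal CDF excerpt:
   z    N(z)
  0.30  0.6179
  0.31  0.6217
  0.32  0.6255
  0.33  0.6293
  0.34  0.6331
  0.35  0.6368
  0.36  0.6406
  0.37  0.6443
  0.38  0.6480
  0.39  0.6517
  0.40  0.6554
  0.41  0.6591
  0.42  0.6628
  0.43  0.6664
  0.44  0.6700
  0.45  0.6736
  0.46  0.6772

σ√T = 0.48 × 0.8660 = 0.4157
d₁ = [ln(212/204) + (0.035 + 0.48²/2)·0.75] / 0.4157 = [0.0385 + 0.1127] / 0.4157 = 0.3635 which rounds to 0.36
N(d₁) = N(0.36) = 0.6406
Δ_put = N(d₁) − 1 = 0.6406 − 1 = -0.3594

-0.3594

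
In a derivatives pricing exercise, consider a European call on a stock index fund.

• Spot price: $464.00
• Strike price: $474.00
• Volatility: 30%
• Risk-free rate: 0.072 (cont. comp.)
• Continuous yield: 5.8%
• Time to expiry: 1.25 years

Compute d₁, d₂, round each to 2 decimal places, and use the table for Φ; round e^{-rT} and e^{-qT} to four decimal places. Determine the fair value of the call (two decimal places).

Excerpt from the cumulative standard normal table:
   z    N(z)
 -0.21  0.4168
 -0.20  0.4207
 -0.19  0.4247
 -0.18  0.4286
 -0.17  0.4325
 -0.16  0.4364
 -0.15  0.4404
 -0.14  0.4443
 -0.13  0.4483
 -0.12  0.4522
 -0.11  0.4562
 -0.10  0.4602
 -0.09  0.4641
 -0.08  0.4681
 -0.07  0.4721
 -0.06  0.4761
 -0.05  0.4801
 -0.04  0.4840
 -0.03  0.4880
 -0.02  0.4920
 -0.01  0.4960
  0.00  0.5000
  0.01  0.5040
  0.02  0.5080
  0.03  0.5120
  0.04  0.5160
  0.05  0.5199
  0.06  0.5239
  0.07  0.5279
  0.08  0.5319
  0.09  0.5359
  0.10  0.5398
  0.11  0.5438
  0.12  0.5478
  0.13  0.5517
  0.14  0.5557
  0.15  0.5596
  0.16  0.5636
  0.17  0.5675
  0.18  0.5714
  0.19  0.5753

σ√T = 0.3·√1.25 = 0.3354
d₁ = [ln(464/474) + (0.072 − 0.058 + ½·0.3²)·1.25] / (σ√T) = (-0.0213 + 0.0737) / 0.3354 = 0.1563 ≈ 0.16
d₂ = 0.1563 − 0.3354 = -0.1791 ≈ -0.18
exp(−qT) = exp(−0.058·1.25) = 0.9301;  exp(−rT) = exp(−0.072·1.25) = 0.9139
C = 464·0.9301·N(0.16) − 474·0.9139·N(-0.18) = 464·0.9301·0.5636 − 474·0.9139·0.4286 = 243.2308 − 185.6646 = 57.5662

$57.57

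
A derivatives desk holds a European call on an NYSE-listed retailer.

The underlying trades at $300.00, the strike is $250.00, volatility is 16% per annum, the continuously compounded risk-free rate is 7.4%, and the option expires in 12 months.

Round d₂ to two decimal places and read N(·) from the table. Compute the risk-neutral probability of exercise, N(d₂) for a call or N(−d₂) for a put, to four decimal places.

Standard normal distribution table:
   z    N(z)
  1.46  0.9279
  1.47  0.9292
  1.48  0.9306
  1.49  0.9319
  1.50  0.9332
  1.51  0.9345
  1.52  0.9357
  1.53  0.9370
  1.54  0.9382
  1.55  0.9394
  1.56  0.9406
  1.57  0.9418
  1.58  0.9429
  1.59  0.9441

0.9357

σ√T = 0.16·√1 = 0.1600
ln(S/K) + (r + σ²/2)T = ln(300/250) + (0.074 + 0.16²/2)·1 = 0.1823 + 0.0868 = 0.2691
d₁ = 0.2691 / 0.1600 = 1.6820 ⇒ 1.68
d₂ = d₁ − σ√T = 1.6820 − 0.1600 = 1.5220 ⇒ 1.52
Risk-neutral Pr[S_T > K] = N(d₂) = N(1.52) = 0.9357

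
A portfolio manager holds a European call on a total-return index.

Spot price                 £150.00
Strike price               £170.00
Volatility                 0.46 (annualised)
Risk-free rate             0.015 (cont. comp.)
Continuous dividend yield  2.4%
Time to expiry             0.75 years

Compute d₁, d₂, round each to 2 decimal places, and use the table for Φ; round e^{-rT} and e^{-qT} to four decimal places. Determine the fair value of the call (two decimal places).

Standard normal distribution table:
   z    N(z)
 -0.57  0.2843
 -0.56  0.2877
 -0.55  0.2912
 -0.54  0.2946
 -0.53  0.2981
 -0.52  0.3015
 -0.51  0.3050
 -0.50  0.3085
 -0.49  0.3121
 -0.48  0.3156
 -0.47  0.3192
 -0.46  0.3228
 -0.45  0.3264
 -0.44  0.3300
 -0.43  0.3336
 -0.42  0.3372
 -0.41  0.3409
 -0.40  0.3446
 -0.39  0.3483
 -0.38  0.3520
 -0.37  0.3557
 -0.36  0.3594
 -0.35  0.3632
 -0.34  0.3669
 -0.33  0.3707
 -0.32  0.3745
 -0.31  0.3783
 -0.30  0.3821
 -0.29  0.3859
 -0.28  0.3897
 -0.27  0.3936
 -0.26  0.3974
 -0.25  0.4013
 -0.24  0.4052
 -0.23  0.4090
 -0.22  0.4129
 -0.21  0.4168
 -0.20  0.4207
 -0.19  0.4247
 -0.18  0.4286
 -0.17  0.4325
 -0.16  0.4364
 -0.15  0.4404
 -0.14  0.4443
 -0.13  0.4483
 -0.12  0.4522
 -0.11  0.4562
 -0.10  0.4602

£15.94

σ√T = 0.46 × 0.8660 = 0.3984
d₁ = [ln(150/170) + (0.015 − 0.024 + 0.46²/2)·0.75] / 0.3984 = [-0.1252 + 0.0726] / 0.3984 = -0.1319 ⇒ -0.13
d₂ = d₁ − σ√T = -0.1319 − 0.3984 = -0.5303 ⇒ -0.53
e^(−qT) = e^(−0.024·0.75) = 0.9822;  e^(−rT) = e^(−0.015·0.75) = 0.9888
C = 150·0.9822·N(-0.13) − 170·0.9888·N(-0.53) = 150·0.9822·0.4483 − 170·0.9888·0.2981 = 66.0480 − 50.1094 = 15.9386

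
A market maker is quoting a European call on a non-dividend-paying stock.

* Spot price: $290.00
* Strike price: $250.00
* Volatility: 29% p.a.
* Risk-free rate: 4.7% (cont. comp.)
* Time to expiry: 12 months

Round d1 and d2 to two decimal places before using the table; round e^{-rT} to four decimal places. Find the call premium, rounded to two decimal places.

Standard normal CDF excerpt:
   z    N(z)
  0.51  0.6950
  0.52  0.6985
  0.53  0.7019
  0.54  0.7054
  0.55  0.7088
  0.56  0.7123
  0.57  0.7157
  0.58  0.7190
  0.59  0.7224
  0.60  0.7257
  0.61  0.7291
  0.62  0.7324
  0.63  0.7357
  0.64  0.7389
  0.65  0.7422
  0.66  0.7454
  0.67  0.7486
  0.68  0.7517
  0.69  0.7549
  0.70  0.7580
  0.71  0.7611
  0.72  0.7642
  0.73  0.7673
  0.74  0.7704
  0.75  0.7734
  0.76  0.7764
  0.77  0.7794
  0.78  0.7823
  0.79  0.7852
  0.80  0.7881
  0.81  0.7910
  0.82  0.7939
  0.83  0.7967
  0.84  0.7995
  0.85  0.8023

σ√T = 0.29 × 1.0000 = 0.2900
d₁ = [ln(290/250) + (0.047 + 0.29²/2)·1] / 0.2900 = [0.1484 + 0.0890] / 0.2900 = 0.8189 → 0.82
d₂ = d₁ − σ√T = 0.8189 − 0.2900 = 0.5289 → 0.53
e^(−rT) = e^(−0.047·1) = 0.9541
N(d₁) = N(0.82) = 0.7939;  N(d₂) = N(0.53) = 0.7019
C = 290·0.7939 − 250·0.9541·0.7019 = 230.2310 − 167.4207 = 62.8103

$62.81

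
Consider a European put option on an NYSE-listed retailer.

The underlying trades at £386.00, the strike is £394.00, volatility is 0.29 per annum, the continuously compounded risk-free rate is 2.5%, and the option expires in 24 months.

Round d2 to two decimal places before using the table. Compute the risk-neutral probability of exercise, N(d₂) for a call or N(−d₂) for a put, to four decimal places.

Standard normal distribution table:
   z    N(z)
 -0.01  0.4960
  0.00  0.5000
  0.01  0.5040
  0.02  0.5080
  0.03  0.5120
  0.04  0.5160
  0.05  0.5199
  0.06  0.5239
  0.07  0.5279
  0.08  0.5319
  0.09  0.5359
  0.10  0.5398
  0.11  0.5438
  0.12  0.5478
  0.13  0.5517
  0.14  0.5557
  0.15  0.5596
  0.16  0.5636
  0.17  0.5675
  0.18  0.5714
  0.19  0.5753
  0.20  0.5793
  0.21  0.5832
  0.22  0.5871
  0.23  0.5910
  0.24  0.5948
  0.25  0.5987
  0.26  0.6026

0.5517

σ√T = 0.29 × 1.4142 = 0.4101
d₁ = [ln(386/394) + (0.025 + ½·0.29²)·2] / (σ√T) = (-0.0205 + 0.1341) / 0.4101 = 0.2770 → 0.28
d₂ = 0.2770 − 0.4101 = -0.1332 → -0.13
Pr(exercise) under Q = N(−d₂) = N(0.13) = 0.5517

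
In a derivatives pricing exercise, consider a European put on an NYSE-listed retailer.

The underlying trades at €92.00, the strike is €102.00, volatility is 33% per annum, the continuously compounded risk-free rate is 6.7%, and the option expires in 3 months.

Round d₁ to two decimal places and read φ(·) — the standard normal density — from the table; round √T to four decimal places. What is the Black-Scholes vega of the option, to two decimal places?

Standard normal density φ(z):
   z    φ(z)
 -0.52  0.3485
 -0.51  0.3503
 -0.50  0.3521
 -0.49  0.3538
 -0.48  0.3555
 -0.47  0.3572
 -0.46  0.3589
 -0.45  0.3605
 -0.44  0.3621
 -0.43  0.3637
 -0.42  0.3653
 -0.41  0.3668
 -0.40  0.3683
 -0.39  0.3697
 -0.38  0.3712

T = 0.25;  σ√T = 0.1650
ln(S/K) + (r + σ²/2)T = ln(92/102) + (0.067 + 0.33²/2)·0.25 = -0.1032 + 0.0304 = -0.0728
d₁ = -0.0728 / 0.1650 = -0.4413 which rounds to -0.44
√T = √0.25 = 0.5000
φ(d₁) = φ(-0.44) = 0.3621
vega = S·φ(d₁)·√T = 92·0.3621·0.5000 = 16.6566

16.66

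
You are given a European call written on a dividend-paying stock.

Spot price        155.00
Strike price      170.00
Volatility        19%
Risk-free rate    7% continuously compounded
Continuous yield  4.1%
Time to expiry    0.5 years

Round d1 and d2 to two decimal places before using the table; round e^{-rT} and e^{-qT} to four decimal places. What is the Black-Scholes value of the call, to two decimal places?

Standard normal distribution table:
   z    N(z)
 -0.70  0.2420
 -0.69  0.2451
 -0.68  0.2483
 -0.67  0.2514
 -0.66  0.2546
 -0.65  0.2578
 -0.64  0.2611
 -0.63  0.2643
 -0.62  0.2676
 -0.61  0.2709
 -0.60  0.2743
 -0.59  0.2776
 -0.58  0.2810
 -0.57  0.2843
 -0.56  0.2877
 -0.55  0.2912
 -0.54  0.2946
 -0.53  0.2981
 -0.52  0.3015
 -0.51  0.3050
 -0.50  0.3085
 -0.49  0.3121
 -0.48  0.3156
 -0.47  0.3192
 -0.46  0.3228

σ√T = 0.19·√0.5 = 0.1344
d₁ = [ln(155/170) + (0.07 − 0.041 + ½·0.19²)·0.5] / (σ√T) = (-0.0924 + 0.0235) / 0.1344 = -0.5125 ≈ -0.51
d₂ = -0.5125 − 0.1344 = -0.6468 ≈ -0.65
e^(−qT) = e^(−0.041·0.5) = 0.9797;  e^(−rT) = e^(−0.07·0.5) = 0.9656
N(d₁) = N(-0.51) = 0.3050;  N(d₂) = N(-0.65) = 0.2578
C = 155·0.9797·0.3050 − 170·0.9656·0.2578 = 46.3153 − 42.3184 = 3.9969

4.00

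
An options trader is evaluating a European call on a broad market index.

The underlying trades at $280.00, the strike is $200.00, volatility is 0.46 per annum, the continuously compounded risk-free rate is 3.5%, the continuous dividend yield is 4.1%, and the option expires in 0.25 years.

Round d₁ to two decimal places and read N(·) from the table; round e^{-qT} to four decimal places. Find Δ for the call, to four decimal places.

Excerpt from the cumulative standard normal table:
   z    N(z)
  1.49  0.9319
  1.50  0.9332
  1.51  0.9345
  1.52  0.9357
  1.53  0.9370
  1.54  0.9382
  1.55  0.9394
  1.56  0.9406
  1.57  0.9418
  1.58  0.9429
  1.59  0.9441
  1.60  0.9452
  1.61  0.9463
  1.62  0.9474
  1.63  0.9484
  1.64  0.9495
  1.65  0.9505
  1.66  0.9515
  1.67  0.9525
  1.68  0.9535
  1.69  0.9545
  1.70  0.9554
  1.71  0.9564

σ√T = 0.46·√0.25 = 0.2300
ln(S/K) + (r − q + σ²/2)T = ln(280/200) + (0.035 − 0.041 + 0.46²/2)·0.25 = 0.3365 + 0.0249 = 0.3614
d₁ = 0.3614 / 0.2300 = 1.5714 ⇒ 1.57
N(d₁) = N(1.57) = 0.9418
Δ_call = e^(−qT)·N(d₁) = 0.9898·0.9418 = 0.9322

0.9322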